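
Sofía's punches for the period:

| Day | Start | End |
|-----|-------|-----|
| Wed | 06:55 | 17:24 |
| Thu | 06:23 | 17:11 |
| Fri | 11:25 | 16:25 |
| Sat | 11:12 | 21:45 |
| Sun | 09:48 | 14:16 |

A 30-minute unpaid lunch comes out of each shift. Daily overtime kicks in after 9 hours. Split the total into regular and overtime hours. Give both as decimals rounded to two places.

Regular 35.47 hours, overtime 3.33 hours

Wed: 06:55–17:24 = 10 h 29 min; less 30 min break → 9 h 59 min
Thu: 06:23–17:11 = 10 h 48 min; less 30 min break → 10 h 18 min
Fri: 11:25–16:25 = 5 h 0 min; less 30 min break → 4 h 30 min
Sat: 11:12–21:45 = 10 h 33 min; less 30 min break → 10 h 3 min
Sun: 09:48–14:16 = 4 h 28 min; less 30 min break → 3 h 58 min
Wed reg 9 h 0 min / OT 0 h 59 min; Thu reg 9 h 0 min / OT 1 h 18 min; Fri reg 4 h 30 min / OT 0 h 0 min; Sat reg 9 h 0 min / OT 1 h 3 min; Sun reg 3 h 58 min / OT 0 h 0 min.
Totals: regular 35 h 28 min, overtime 3 h 20 min.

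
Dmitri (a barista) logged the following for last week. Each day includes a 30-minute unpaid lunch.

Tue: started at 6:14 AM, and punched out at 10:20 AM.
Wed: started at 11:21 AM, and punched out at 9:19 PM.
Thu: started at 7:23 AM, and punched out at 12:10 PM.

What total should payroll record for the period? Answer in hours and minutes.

Tue: 6:14 AM–10:20 AM = 4 h 6 min; less 30 min break → 3 h 36 min
Wed: 11:21 AM–9:19 PM = 9 h 58 min; less 30 min break → 9 h 28 min
Thu: 7:23 AM–12:10 PM = 4 h 47 min; less 30 min break → 4 h 17 min
Total: 3 h 36 min + 9 h 28 min + 4 h 17 min = 17 h 21 min.

17 h 21 min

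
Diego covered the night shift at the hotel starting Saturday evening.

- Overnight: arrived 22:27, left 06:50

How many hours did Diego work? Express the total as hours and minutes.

Overnight: 22:27 → midnight = 1 h 33 min; midnight → 06:50 = 6 h 50 min; span 8 h 23 min

8 h 23 min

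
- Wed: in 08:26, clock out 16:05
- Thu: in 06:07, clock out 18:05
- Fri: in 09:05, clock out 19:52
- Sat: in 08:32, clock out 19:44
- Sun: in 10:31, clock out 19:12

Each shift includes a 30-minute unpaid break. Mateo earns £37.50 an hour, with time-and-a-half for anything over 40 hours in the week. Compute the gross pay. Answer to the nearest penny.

£1937.81

Wed: 08:26–16:05 = 7 h 39 min; less 30 min break → 7 h 9 min
Thu: 06:07–18:05 = 11 h 58 min; less 30 min break → 11 h 28 min
Fri: 09:05–19:52 = 10 h 47 min; less 30 min break → 10 h 17 min
Sat: 08:32–19:44 = 11 h 12 min; less 30 min break → 10 h 42 min
Sun: 10:31–19:12 = 8 h 41 min; less 30 min break → 8 h 11 min
Total worked: 47 h 47 min = 2867 min.
Regular 40 h 0 min = 2400 min at £37.50/h; overtime 7 h 47 min = 467 min at £56.25/h.
Pay = (2400 × £37.50 + 467 × £56.25) ÷ 60 = £1937.81.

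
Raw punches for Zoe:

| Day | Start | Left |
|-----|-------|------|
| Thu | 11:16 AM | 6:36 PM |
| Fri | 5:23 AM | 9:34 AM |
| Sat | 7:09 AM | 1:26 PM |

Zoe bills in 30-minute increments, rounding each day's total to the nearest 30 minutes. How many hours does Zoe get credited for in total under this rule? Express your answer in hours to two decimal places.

Thu: 11:16 AM–6:36 PM = 7 h 20 min → rounds to 7 h 30 min
Fri: 5:23 AM–9:34 AM = 4 h 11 min → rounds to 4 h 0 min
Sat: 7:09 AM–1:26 PM = 6 h 17 min → rounds to 6 h 30 min
Total credited: 18 h 0 min.

18.00 hours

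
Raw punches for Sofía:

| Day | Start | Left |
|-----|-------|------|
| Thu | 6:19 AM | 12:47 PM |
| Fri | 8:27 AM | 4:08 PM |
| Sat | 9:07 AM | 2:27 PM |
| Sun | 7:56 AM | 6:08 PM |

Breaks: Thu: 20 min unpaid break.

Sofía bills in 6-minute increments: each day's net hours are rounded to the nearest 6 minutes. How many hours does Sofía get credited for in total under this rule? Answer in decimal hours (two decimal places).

29.30 hours

Thu: 6:19 AM–12:47 PM = 6 h 28 min − 20 min = 6 h 8 min → rounds to 6 h 6 min
Fri: 8:27 AM–4:08 PM = 7 h 41 min → rounds to 7 h 42 min
Sat: 9:07 AM–2:27 PM = 5 h 20 min → rounds to 5 h 18 min
Sun: 7:56 AM–6:08 PM = 10 h 12 min → rounds to 10 h 12 min
Total credited: 29 h 18 min.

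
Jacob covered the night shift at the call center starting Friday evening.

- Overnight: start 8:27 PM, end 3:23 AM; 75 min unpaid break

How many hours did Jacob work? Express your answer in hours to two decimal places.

5.68 hours

Overnight: 8:27 PM → midnight = 3 h 33 min; midnight → 3:23 AM = 3 h 23 min; span 6 h 56 min; less 75 min break → 5 h 41 min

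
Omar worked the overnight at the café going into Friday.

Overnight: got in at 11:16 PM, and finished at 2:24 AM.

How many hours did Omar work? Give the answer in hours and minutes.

Overnight: 11:16 PM → midnight = 0 h 44 min; midnight → 2:24 AM = 2 h 24 min; span 3 h 8 min

3 h 8 min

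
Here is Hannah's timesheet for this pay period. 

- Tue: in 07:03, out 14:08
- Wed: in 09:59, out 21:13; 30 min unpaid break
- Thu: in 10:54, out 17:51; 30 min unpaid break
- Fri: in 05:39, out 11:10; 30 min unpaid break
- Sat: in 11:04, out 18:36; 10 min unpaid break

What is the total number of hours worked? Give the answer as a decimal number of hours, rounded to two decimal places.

36.65 hours

Tue: 07:03–14:08 = 7 h 5 min
Wed: 09:59–21:13 = 11 h 14 min; less 30 min break → 10 h 44 min
Thu: 10:54–17:51 = 6 h 57 min; less 30 min break → 6 h 27 min
Fri: 05:39–11:10 = 5 h 31 min; less 30 min break → 5 h 1 min
Sat: 11:04–18:36 = 7 h 32 min; less 10 min break → 7 h 22 min
Total: 7 h 5 min + 10 h 44 min + 6 h 27 min + 5 h 1 min + 7 h 22 min = 36 h 39 min.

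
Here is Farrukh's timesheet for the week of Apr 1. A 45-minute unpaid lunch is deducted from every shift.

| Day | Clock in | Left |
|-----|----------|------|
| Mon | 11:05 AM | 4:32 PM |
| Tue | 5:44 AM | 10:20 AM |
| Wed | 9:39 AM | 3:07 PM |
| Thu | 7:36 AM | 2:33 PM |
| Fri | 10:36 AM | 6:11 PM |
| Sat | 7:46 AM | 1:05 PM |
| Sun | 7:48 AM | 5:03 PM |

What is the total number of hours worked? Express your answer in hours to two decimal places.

39.37 hours

Mon: 11:05 AM–4:32 PM = 5 h 27 min; less 45 min break → 4 h 42 min
Tue: 5:44 AM–10:20 AM = 4 h 36 min; less 45 min break → 3 h 51 min
Wed: 9:39 AM–3:07 PM = 5 h 28 min; less 45 min break → 4 h 43 min
Thu: 7:36 AM–2:33 PM = 6 h 57 min; less 45 min break → 6 h 12 min
Fri: 10:36 AM–6:11 PM = 7 h 35 min; less 45 min break → 6 h 50 min
Sat: 7:46 AM–1:05 PM = 5 h 19 min; less 45 min break → 4 h 34 min
Sun: 7:48 AM–5:03 PM = 9 h 15 min; less 45 min break → 8 h 30 min
Total: 4 h 42 min + 3 h 51 min + 4 h 43 min + 6 h 12 min + 6 h 50 min + 4 h 34 min + 8 h 30 min = 39 h 22 min.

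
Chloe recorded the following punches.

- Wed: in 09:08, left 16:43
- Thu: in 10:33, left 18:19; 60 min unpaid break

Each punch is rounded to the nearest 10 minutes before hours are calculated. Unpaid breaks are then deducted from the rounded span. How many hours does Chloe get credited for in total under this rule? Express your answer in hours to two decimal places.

Wed: in 09:08→09:10, out 16:43→16:40; 7 h 30 min
Thu: in 10:33→10:30, out 18:19→18:20; 7 h 50 min − 60 min = 6 h 50 min
Total credited: 14 h 20 min.

14.33 hours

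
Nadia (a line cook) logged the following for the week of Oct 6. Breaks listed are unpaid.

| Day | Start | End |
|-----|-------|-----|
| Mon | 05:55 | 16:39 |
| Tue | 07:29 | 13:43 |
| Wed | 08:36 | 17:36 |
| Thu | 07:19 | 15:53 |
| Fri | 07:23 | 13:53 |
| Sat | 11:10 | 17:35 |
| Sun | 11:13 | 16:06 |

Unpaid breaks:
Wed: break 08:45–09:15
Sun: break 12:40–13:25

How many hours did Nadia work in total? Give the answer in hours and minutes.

Mon: 05:55–16:39 = 10 h 44 min
Tue: 07:29–13:43 = 6 h 14 min
Wed: 08:36–17:36 = 9 h 0 min; less 30 min break → 8 h 30 min
Thu: 07:19–15:53 = 8 h 34 min
Fri: 07:23–13:53 = 6 h 30 min
Sat: 11:10–17:35 = 6 h 25 min
Sun: 11:13–16:06 = 4 h 53 min; less 45 min break → 4 h 8 min
Total: 10 h 44 min + 6 h 14 min + 8 h 30 min + 8 h 34 min + 6 h 30 min + 6 h 25 min + 4 h 8 min = 51 h 5 min.

51 h 5 min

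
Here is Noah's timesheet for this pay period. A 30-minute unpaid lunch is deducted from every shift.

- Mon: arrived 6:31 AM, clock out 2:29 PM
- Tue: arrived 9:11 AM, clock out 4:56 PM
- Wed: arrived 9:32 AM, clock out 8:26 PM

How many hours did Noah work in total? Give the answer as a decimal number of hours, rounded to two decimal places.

25.12 hours

Mon: 6:31 AM–2:29 PM = 7 h 58 min; less 30 min break → 7 h 28 min
Tue: 9:11 AM–4:56 PM = 7 h 45 min; less 30 min break → 7 h 15 min
Wed: 9:32 AM–8:26 PM = 10 h 54 min; less 30 min break → 10 h 24 min
Total: 7 h 28 min + 7 h 15 min + 10 h 24 min = 25 h 7 min.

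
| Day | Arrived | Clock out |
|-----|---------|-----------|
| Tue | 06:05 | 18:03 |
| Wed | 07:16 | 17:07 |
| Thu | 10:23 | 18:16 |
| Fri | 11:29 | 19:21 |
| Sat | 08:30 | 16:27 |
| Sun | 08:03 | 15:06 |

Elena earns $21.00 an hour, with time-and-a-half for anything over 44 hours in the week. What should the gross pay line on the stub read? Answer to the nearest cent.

$1193.85

Tue: 06:05–18:03 = 11 h 58 min
Wed: 07:16–17:07 = 9 h 51 min
Thu: 10:23–18:16 = 7 h 53 min
Fri: 11:29–19:21 = 7 h 52 min
Sat: 08:30–16:27 = 7 h 57 min
Sun: 08:03–15:06 = 7 h 3 min
Total worked: 52 h 34 min = 3154 min.
Regular 44 h 0 min = 2640 min at $21.00/h; overtime 8 h 34 min = 514 min at $31.50/h.
Pay = (2640 × $21.00 + 514 × $31.50) ÷ 60 = $1193.85.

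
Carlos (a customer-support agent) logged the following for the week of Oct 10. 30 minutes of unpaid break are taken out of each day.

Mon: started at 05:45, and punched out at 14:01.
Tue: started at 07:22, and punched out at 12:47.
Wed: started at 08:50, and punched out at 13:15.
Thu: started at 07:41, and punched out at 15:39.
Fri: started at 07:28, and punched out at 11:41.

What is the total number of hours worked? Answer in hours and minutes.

27 h 47 min

Mon: 05:45–14:01 = 8 h 16 min; less 30 min break → 7 h 46 min
Tue: 07:22–12:47 = 5 h 25 min; less 30 min break → 4 h 55 min
Wed: 08:50–13:15 = 4 h 25 min; less 30 min break → 3 h 55 min
Thu: 07:41–15:39 = 7 h 58 min; less 30 min break → 7 h 28 min
Fri: 07:28–11:41 = 4 h 13 min; less 30 min break → 3 h 43 min
Total: 7 h 46 min + 4 h 55 min + 3 h 55 min + 7 h 28 min + 3 h 43 min = 27 h 47 min.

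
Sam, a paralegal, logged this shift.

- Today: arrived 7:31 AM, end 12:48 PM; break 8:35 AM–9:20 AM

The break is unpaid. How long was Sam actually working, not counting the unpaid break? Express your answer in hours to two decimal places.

Today: 7:31 AM–12:48 PM = 5 h 17 min; less 45 min break → 4 h 32 min

4.53 hours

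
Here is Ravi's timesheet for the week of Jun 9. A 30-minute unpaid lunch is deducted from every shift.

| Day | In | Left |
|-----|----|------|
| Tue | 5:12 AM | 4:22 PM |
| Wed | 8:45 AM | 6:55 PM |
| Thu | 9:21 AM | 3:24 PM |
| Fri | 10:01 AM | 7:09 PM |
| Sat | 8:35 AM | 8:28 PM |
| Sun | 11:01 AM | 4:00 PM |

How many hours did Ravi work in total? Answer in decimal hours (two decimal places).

50.38 hours

Tue: 5:12 AM–4:22 PM = 11 h 10 min; less 30 min break → 10 h 40 min
Wed: 8:45 AM–6:55 PM = 10 h 10 min; less 30 min break → 9 h 40 min
Thu: 9:21 AM–3:24 PM = 6 h 3 min; less 30 min break → 5 h 33 min
Fri: 10:01 AM–7:09 PM = 9 h 8 min; less 30 min break → 8 h 38 min
Sat: 8:35 AM–8:28 PM = 11 h 53 min; less 30 min break → 11 h 23 min
Sun: 11:01 AM–4:00 PM = 4 h 59 min; less 30 min break → 4 h 29 min
Total: 10 h 40 min + 9 h 40 min + 5 h 33 min + 8 h 38 min + 11 h 23 min + 4 h 29 min = 50 h 23 min.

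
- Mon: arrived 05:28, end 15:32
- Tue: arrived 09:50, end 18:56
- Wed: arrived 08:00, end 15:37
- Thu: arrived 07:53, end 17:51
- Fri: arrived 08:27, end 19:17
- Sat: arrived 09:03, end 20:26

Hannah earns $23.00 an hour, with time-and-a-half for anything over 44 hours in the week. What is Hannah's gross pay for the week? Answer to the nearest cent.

Mon: 05:28–15:32 = 10 h 4 min
Tue: 09:50–18:56 = 9 h 6 min
Wed: 08:00–15:37 = 7 h 37 min
Thu: 07:53–17:51 = 9 h 58 min
Fri: 08:27–19:17 = 10 h 50 min
Sat: 09:03–20:26 = 11 h 23 min
Total worked: 58 h 58 min = 3538 min.
Regular 44 h 0 min = 2640 min at $23.00/h; overtime 14 h 58 min = 898 min at $34.50/h.
Pay = (2640 × $23.00 + 898 × $34.50) ÷ 60 = $1528.35.

$1528.35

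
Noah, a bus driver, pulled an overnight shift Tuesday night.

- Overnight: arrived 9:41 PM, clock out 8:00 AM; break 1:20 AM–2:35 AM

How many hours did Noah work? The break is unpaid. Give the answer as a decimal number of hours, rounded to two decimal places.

Overnight: 9:41 PM → midnight = 2 h 19 min; midnight → 8:00 AM = 8 h 0 min; span 10 h 19 min; less 75 min break → 9 h 4 min

9.07 hours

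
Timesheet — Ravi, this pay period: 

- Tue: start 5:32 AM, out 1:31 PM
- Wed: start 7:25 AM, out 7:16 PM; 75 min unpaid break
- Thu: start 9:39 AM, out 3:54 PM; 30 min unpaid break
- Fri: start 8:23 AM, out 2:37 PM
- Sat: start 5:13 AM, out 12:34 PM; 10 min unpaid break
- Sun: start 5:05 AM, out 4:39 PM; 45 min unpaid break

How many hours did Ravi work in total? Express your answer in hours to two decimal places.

Tue: 5:32 AM–1:31 PM = 7 h 59 min
Wed: 7:25 AM–7:16 PM = 11 h 51 min; less 75 min break → 10 h 36 min
Thu: 9:39 AM–3:54 PM = 6 h 15 min; less 30 min break → 5 h 45 min
Fri: 8:23 AM–2:37 PM = 6 h 14 min
Sat: 5:13 AM–12:34 PM = 7 h 21 min; less 10 min break → 7 h 11 min
Sun: 5:05 AM–4:39 PM = 11 h 34 min; less 45 min break → 10 h 49 min
Total: 7 h 59 min + 10 h 36 min + 5 h 45 min + 6 h 14 min + 7 h 11 min + 10 h 49 min = 48 h 34 min.

48.57 hours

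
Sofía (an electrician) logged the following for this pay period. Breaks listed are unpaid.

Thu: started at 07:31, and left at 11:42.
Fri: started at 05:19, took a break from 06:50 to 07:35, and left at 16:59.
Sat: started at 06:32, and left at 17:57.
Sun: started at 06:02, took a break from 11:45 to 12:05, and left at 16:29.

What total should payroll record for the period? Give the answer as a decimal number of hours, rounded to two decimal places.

36.63 hours

Thu: 07:31–11:42 = 4 h 11 min
Fri: 05:19–16:59 = 11 h 40 min; less 45 min break → 10 h 55 min
Sat: 06:32–17:57 = 11 h 25 min
Sun: 06:02–16:29 = 10 h 27 min; less 20 min break → 10 h 7 min
Total: 4 h 11 min + 10 h 55 min + 11 h 25 min + 10 h 7 min = 36 h 38 min.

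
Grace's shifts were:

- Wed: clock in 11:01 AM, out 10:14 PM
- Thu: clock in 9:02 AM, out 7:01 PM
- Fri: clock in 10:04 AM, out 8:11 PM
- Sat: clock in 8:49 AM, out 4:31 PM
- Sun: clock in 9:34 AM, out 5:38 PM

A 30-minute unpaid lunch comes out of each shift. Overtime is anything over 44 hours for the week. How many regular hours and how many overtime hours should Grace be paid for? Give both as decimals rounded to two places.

Wed: 11:01 AM–10:14 PM = 11 h 13 min; less 30 min break → 10 h 43 min
Thu: 9:02 AM–7:01 PM = 9 h 59 min; less 30 min break → 9 h 29 min
Fri: 10:04 AM–8:11 PM = 10 h 7 min; less 30 min break → 9 h 37 min
Sat: 8:49 AM–4:31 PM = 7 h 42 min; less 30 min break → 7 h 12 min
Sun: 9:34 AM–5:38 PM = 8 h 4 min; less 30 min break → 7 h 34 min
Total worked: 44 h 35 min = 44.58 h.
Threshold 44 h → overtime 0 h 35 min, regular 44 h 0 min.

Regular 44.00 hours, overtime 0.58 hours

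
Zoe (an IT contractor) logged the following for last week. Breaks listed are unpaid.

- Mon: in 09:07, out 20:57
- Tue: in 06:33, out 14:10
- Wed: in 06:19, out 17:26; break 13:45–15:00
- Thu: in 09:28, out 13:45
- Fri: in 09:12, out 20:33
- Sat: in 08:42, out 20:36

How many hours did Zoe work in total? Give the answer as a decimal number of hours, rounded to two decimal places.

56.85 hours

Mon: 09:07–20:57 = 11 h 50 min
Tue: 06:33–14:10 = 7 h 37 min
Wed: 06:19–17:26 = 11 h 7 min; less 75 min break → 9 h 52 min
Thu: 09:28–13:45 = 4 h 17 min
Fri: 09:12–20:33 = 11 h 21 min
Sat: 08:42–20:36 = 11 h 54 min
Total: 11 h 50 min + 7 h 37 min + 9 h 52 min + 4 h 17 min + 11 h 21 min + 11 h 54 min = 56 h 51 min.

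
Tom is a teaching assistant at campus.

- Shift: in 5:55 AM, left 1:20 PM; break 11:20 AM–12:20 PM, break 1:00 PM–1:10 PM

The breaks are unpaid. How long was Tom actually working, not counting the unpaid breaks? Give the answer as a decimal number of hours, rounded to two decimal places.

Shift: 5:55 AM–1:20 PM = 7 h 25 min; less 70 min break → 6 h 15 min

6.25 hours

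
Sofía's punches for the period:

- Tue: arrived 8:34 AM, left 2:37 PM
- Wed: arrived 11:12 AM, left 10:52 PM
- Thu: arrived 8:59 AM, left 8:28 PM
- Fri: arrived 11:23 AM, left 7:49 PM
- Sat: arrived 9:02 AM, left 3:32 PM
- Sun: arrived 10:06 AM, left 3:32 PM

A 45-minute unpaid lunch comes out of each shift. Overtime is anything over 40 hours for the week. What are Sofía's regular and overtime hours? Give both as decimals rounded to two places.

Regular 40.00 hours, overtime 5.07 hours

Tue: 8:34 AM–2:37 PM = 6 h 3 min; less 45 min break → 5 h 18 min
Wed: 11:12 AM–10:52 PM = 11 h 40 min; less 45 min break → 10 h 55 min
Thu: 8:59 AM–8:28 PM = 11 h 29 min; less 45 min break → 10 h 44 min
Fri: 11:23 AM–7:49 PM = 8 h 26 min; less 45 min break → 7 h 41 min
Sat: 9:02 AM–3:32 PM = 6 h 30 min; less 45 min break → 5 h 45 min
Sun: 10:06 AM–3:32 PM = 5 h 26 min; less 45 min break → 4 h 41 min
Total worked: 45 h 4 min = 45.07 h.
Threshold 40 h → overtime 5 h 4 min, regular 40 h 0 min.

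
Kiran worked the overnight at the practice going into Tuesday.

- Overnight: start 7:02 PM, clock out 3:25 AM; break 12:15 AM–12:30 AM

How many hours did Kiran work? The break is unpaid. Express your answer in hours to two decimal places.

Overnight: 7:02 PM → midnight = 4 h 58 min; midnight → 3:25 AM = 3 h 25 min; span 8 h 23 min; less 15 min break → 8 h 8 min

8.13 hours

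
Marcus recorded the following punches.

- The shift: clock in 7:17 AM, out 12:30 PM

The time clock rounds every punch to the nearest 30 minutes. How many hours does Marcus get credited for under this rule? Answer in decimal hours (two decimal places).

5.00 hours

The shift: in 7:17 AM→7:30 AM, out 12:30 PM→12:30 PM; 5 h 0 min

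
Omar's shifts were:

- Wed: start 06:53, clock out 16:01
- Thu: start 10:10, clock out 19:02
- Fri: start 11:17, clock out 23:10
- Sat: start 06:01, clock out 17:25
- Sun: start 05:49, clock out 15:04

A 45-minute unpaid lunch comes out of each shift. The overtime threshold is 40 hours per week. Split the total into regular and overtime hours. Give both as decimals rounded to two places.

Regular 40.00 hours, overtime 6.78 hours

Wed: 06:53–16:01 = 9 h 8 min; less 45 min break → 8 h 23 min
Thu: 10:10–19:02 = 8 h 52 min; less 45 min break → 8 h 7 min
Fri: 11:17–23:10 = 11 h 53 min; less 45 min break → 11 h 8 min
Sat: 06:01–17:25 = 11 h 24 min; less 45 min break → 10 h 39 min
Sun: 05:49–15:04 = 9 h 15 min; less 45 min break → 8 h 30 min
Total worked: 46 h 47 min = 46.78 h.
Threshold 40 h → overtime 6 h 47 min, regular 40 h 0 min.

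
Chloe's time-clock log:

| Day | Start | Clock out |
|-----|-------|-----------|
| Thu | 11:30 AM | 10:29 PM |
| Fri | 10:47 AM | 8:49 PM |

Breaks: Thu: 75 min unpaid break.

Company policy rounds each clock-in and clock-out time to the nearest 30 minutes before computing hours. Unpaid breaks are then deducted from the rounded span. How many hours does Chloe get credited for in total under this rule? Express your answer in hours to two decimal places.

Thu: in 11:30 AM→11:30 AM, out 10:29 PM→10:30 PM; 11 h 0 min − 75 min = 9 h 45 min
Fri: in 10:47 AM→11:00 AM, out 8:49 PM→9:00 PM; 10 h 0 min
Total credited: 19 h 45 min.

19.75 hours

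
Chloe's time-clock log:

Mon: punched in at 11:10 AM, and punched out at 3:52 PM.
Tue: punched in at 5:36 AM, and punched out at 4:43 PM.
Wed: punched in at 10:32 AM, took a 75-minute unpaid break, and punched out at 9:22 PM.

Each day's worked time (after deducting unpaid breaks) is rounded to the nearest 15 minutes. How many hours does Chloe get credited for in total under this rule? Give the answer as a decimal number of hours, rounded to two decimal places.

Mon: 11:10 AM–3:52 PM = 4 h 42 min → rounds to 4 h 45 min
Tue: 5:36 AM–4:43 PM = 11 h 7 min → rounds to 11 h 0 min
Wed: 10:32 AM–9:22 PM = 10 h 50 min − 75 min = 9 h 35 min → rounds to 9 h 30 min
Total credited: 25 h 15 min.

25.25 hours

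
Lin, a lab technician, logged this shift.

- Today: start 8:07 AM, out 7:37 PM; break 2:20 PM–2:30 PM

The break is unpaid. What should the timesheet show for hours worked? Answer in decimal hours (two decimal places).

Today: 8:07 AM–7:37 PM = 11 h 30 min; less 10 min break → 11 h 20 min

11.33 hours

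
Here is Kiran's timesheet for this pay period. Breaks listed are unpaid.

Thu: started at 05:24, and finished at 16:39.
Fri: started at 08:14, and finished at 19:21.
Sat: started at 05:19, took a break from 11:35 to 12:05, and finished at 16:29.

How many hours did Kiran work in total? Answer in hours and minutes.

33 h 2 min

Thu: 05:24–16:39 = 11 h 15 min
Fri: 08:14–19:21 = 11 h 7 min
Sat: 05:19–16:29 = 11 h 10 min; less 30 min break → 10 h 40 min
Total: 11 h 15 min + 11 h 7 min + 10 h 40 min = 33 h 2 min.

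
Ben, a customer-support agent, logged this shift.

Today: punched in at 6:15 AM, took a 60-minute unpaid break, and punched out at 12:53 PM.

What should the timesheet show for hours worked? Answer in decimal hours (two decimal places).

5.63 hours

Today: 6:15 AM–12:53 PM = 6 h 38 min; less 60 min break → 5 h 38 min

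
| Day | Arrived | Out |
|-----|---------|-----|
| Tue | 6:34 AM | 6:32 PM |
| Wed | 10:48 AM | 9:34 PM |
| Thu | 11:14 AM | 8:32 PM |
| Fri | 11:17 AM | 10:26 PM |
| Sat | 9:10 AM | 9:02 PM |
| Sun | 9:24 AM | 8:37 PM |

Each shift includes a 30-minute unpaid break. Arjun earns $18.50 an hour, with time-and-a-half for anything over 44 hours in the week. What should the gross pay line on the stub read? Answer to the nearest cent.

Tue: 6:34 AM–6:32 PM = 11 h 58 min; less 30 min break → 11 h 28 min
Wed: 10:48 AM–9:34 PM = 10 h 46 min; less 30 min break → 10 h 16 min
Thu: 11:14 AM–8:32 PM = 9 h 18 min; less 30 min break → 8 h 48 min
Fri: 11:17 AM–10:26 PM = 11 h 9 min; less 30 min break → 10 h 39 min
Sat: 9:10 AM–9:02 PM = 11 h 52 min; less 30 min break → 11 h 22 min
Sun: 9:24 AM–8:37 PM = 11 h 13 min; less 30 min break → 10 h 43 min
Total worked: 63 h 16 min = 3796 min.
Regular 44 h 0 min = 2640 min at $18.50/h; overtime 19 h 16 min = 1156 min at $27.75/h.
Pay = (2640 × $18.50 + 1156 × $27.75) ÷ 60 = $1348.65.

$1348.65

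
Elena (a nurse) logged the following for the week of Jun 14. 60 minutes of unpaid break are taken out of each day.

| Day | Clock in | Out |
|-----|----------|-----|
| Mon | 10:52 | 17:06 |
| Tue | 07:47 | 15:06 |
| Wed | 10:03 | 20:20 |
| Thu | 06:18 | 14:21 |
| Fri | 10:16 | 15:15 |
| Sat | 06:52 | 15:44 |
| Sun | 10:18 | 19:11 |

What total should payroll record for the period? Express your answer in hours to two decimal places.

Mon: 10:52–17:06 = 6 h 14 min; less 60 min break → 5 h 14 min
Tue: 07:47–15:06 = 7 h 19 min; less 60 min break → 6 h 19 min
Wed: 10:03–20:20 = 10 h 17 min; less 60 min break → 9 h 17 min
Thu: 06:18–14:21 = 8 h 3 min; less 60 min break → 7 h 3 min
Fri: 10:16–15:15 = 4 h 59 min; less 60 min break → 3 h 59 min
Sat: 06:52–15:44 = 8 h 52 min; less 60 min break → 7 h 52 min
Sun: 10:18–19:11 = 8 h 53 min; less 60 min break → 7 h 53 min
Total: 5 h 14 min + 6 h 19 min + 9 h 17 min + 7 h 3 min + 3 h 59 min + 7 h 52 min + 7 h 53 min = 47 h 37 min.

47.62 hours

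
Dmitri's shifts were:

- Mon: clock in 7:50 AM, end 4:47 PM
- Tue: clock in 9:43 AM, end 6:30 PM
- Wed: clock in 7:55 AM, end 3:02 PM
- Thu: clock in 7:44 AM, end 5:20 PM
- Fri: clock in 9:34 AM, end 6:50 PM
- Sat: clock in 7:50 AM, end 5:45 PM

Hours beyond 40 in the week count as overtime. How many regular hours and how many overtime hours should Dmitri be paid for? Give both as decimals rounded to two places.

Mon: 7:50 AM–4:47 PM = 8 h 57 min
Tue: 9:43 AM–6:30 PM = 8 h 47 min
Wed: 7:55 AM–3:02 PM = 7 h 7 min
Thu: 7:44 AM–5:20 PM = 9 h 36 min
Fri: 9:34 AM–6:50 PM = 9 h 16 min
Sat: 7:50 AM–5:45 PM = 9 h 55 min
Total worked: 53 h 38 min = 53.63 h.
Threshold 40 h → overtime 13 h 38 min, regular 40 h 0 min.

Regular 40.00 hours, overtime 13.63 hours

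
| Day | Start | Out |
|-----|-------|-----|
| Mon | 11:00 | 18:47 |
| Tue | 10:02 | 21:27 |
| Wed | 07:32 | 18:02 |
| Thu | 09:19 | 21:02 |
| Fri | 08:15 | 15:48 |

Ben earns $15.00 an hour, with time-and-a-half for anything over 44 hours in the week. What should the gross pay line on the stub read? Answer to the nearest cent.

$771.75

Mon: 11:00–18:47 = 7 h 47 min
Tue: 10:02–21:27 = 11 h 25 min
Wed: 07:32–18:02 = 10 h 30 min
Thu: 09:19–21:02 = 11 h 43 min
Fri: 08:15–15:48 = 7 h 33 min
Total worked: 48 h 58 min = 2938 min.
Regular 44 h 0 min = 2640 min at $15.00/h; overtime 4 h 58 min = 298 min at $22.50/h.
Pay = (2640 × $15.00 + 298 × $22.50) ÷ 60 = $771.75.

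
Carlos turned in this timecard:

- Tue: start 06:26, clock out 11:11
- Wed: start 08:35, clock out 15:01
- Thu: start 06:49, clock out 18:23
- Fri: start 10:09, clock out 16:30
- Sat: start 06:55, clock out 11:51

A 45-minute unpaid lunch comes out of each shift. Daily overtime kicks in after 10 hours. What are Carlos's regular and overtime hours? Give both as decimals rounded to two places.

Tue: 06:26–11:11 = 4 h 45 min; less 45 min break → 4 h 0 min
Wed: 08:35–15:01 = 6 h 26 min; less 45 min break → 5 h 41 min
Thu: 06:49–18:23 = 11 h 34 min; less 45 min break → 10 h 49 min
Fri: 10:09–16:30 = 6 h 21 min; less 45 min break → 5 h 36 min
Sat: 06:55–11:51 = 4 h 56 min; less 45 min break → 4 h 11 min
Tue reg 4 h 0 min / OT 0 h 0 min; Wed reg 5 h 41 min / OT 0 h 0 min; Thu reg 10 h 0 min / OT 0 h 49 min; Fri reg 5 h 36 min / OT 0 h 0 min; Sat reg 4 h 11 min / OT 0 h 0 min.
Totals: regular 29 h 28 min, overtime 0 h 49 min.

Regular 29.47 hours, overtime 0.82 hours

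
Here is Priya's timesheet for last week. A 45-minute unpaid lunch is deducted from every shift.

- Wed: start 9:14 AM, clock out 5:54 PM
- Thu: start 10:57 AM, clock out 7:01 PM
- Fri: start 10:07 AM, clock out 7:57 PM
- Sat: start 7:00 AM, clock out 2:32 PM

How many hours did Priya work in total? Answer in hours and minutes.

Wed: 9:14 AM–5:54 PM = 8 h 40 min; less 45 min break → 7 h 55 min
Thu: 10:57 AM–7:01 PM = 8 h 4 min; less 45 min break → 7 h 19 min
Fri: 10:07 AM–7:57 PM = 9 h 50 min; less 45 min break → 9 h 5 min
Sat: 7:00 AM–2:32 PM = 7 h 32 min; less 45 min break → 6 h 47 min
Total: 7 h 55 min + 7 h 19 min + 9 h 5 min + 6 h 47 min = 31 h 6 min.

31 h 6 min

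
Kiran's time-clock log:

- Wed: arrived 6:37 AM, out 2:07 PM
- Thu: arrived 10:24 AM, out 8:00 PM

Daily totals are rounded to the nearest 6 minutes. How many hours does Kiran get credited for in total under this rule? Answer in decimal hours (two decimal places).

17.10 hours

Wed: 6:37 AM–2:07 PM = 7 h 30 min → rounds to 7 h 30 min
Thu: 10:24 AM–8:00 PM = 9 h 36 min → rounds to 9 h 36 min
Total credited: 17 h 6 min.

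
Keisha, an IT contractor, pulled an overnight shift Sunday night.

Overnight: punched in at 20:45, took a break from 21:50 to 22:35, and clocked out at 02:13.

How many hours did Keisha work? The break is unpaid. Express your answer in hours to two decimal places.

Overnight: 20:45 → midnight = 3 h 15 min; midnight → 02:13 = 2 h 13 min; span 5 h 28 min; less 45 min break → 4 h 43 min

4.72 hours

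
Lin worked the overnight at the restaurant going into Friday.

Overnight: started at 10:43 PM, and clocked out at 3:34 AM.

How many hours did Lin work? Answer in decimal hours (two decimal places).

4.85 hours

Overnight: 10:43 PM → midnight = 1 h 17 min; midnight → 3:34 AM = 3 h 34 min; span 4 h 51 min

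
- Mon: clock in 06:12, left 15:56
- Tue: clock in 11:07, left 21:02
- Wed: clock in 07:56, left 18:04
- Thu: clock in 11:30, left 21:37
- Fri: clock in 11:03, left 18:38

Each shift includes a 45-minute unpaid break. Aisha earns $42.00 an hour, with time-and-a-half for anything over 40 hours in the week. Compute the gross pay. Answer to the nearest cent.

Mon: 06:12–15:56 = 9 h 44 min; less 45 min break → 8 h 59 min
Tue: 11:07–21:02 = 9 h 55 min; less 45 min break → 9 h 10 min
Wed: 07:56–18:04 = 10 h 8 min; less 45 min break → 9 h 23 min
Thu: 11:30–21:37 = 10 h 7 min; less 45 min break → 9 h 22 min
Fri: 11:03–18:38 = 7 h 35 min; less 45 min break → 6 h 50 min
Total worked: 43 h 44 min = 2624 min.
Regular 40 h 0 min = 2400 min at $42.00/h; overtime 3 h 44 min = 224 min at $63.00/h.
Pay = (2400 × $42.00 + 224 × $63.00) ÷ 60 = $1915.20.

$1915.20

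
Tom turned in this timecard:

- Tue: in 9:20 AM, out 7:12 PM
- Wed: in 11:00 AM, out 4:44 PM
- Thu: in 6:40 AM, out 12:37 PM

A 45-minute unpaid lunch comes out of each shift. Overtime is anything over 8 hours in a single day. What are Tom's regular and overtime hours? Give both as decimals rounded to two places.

Regular 18.18 hours, overtime 1.12 hours

Tue: 9:20 AM–7:12 PM = 9 h 52 min; less 45 min break → 9 h 7 min
Wed: 11:00 AM–4:44 PM = 5 h 44 min; less 45 min break → 4 h 59 min
Thu: 6:40 AM–12:37 PM = 5 h 57 min; less 45 min break → 5 h 12 min
Tue reg 8 h 0 min / OT 1 h 7 min; Wed reg 4 h 59 min / OT 0 h 0 min; Thu reg 5 h 12 min / OT 0 h 0 min.
Totals: regular 18 h 11 min, overtime 1 h 7 min.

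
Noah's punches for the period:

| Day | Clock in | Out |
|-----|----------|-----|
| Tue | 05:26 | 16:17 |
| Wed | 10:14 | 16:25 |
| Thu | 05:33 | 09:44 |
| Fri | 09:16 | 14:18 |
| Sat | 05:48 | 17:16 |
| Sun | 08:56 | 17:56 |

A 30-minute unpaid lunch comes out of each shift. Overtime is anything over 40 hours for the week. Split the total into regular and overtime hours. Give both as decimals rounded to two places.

Regular 40.00 hours, overtime 3.72 hours

Tue: 05:26–16:17 = 10 h 51 min; less 30 min break → 10 h 21 min
Wed: 10:14–16:25 = 6 h 11 min; less 30 min break → 5 h 41 min
Thu: 05:33–09:44 = 4 h 11 min; less 30 min break → 3 h 41 min
Fri: 09:16–14:18 = 5 h 2 min; less 30 min break → 4 h 32 min
Sat: 05:48–17:16 = 11 h 28 min; less 30 min break → 10 h 58 min
Sun: 08:56–17:56 = 9 h 0 min; less 30 min break → 8 h 30 min
Total worked: 43 h 43 min = 43.72 h.
Threshold 40 h → overtime 3 h 43 min, regular 40 h 0 min.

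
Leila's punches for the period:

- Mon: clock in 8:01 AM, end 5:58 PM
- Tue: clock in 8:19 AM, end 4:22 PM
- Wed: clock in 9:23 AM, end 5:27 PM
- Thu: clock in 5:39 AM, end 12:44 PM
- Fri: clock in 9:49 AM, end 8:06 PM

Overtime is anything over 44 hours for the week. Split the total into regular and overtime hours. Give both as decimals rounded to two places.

Regular 43.43 hours, overtime 0.00 hours

Mon: 8:01 AM–5:58 PM = 9 h 57 min
Tue: 8:19 AM–4:22 PM = 8 h 3 min
Wed: 9:23 AM–5:27 PM = 8 h 4 min
Thu: 5:39 AM–12:44 PM = 7 h 5 min
Fri: 9:49 AM–8:06 PM = 10 h 17 min
Total worked: 43 h 26 min = 43.43 h.
Threshold 44 h → overtime 0 h 0 min, regular 43 h 26 min.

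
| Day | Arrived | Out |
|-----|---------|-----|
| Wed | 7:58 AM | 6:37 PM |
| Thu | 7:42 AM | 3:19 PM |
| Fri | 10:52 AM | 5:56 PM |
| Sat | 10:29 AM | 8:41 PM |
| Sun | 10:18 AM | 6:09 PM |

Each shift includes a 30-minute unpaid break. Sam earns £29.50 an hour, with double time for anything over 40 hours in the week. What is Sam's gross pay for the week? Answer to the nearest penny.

Wed: 7:58 AM–6:37 PM = 10 h 39 min; less 30 min break → 10 h 9 min
Thu: 7:42 AM–3:19 PM = 7 h 37 min; less 30 min break → 7 h 7 min
Fri: 10:52 AM–5:56 PM = 7 h 4 min; less 30 min break → 6 h 34 min
Sat: 10:29 AM–8:41 PM = 10 h 12 min; less 30 min break → 9 h 42 min
Sun: 10:18 AM–6:09 PM = 7 h 51 min; less 30 min break → 7 h 21 min
Total worked: 40 h 53 min = 2453 min.
Regular 40 h 0 min = 2400 min at £29.50/h; overtime 0 h 53 min = 53 min at £59.00/h.
Pay = (2400 × £29.50 + 53 × £59.00) ÷ 60 = £1232.12.

£1232.12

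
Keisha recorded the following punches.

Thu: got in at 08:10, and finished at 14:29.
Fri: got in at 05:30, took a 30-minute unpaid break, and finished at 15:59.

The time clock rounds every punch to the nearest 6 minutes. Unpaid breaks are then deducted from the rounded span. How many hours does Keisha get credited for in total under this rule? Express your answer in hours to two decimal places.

16.30 hours

Thu: in 08:10→08:12, out 14:29→14:30; 6 h 18 min
Fri: in 05:30→05:30, out 15:59→16:00; 10 h 30 min − 30 min = 10 h 0 min
Total credited: 16 h 18 min.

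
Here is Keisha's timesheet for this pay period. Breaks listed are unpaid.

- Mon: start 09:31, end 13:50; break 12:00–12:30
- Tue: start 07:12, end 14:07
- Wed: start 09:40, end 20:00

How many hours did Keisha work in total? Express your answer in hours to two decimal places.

Mon: 09:31–13:50 = 4 h 19 min; less 30 min break → 3 h 49 min
Tue: 07:12–14:07 = 6 h 55 min
Wed: 09:40–20:00 = 10 h 20 min
Total: 3 h 49 min + 6 h 55 min + 10 h 20 min = 21 h 4 min.

21.07 hours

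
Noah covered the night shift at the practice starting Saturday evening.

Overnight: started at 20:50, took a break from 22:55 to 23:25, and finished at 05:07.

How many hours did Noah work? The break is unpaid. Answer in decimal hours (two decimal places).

7.78 hours

Overnight: 20:50 → midnight = 3 h 10 min; midnight → 05:07 = 5 h 7 min; span 8 h 17 min; less 30 min break → 7 h 47 min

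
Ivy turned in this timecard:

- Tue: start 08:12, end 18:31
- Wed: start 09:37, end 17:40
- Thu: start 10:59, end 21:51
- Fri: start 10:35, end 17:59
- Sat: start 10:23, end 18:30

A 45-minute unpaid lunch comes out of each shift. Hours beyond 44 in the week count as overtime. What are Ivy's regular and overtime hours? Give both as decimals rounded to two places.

Regular 41.00 hours, overtime 0.00 hours

Tue: 08:12–18:31 = 10 h 19 min; less 45 min break → 9 h 34 min
Wed: 09:37–17:40 = 8 h 3 min; less 45 min break → 7 h 18 min
Thu: 10:59–21:51 = 10 h 52 min; less 45 min break → 10 h 7 min
Fri: 10:35–17:59 = 7 h 24 min; less 45 min break → 6 h 39 min
Sat: 10:23–18:30 = 8 h 7 min; less 45 min break → 7 h 22 min
Total worked: 41 h 0 min = 41.00 h.
Threshold 44 h → overtime 0 h 0 min, regular 41 h 0 min.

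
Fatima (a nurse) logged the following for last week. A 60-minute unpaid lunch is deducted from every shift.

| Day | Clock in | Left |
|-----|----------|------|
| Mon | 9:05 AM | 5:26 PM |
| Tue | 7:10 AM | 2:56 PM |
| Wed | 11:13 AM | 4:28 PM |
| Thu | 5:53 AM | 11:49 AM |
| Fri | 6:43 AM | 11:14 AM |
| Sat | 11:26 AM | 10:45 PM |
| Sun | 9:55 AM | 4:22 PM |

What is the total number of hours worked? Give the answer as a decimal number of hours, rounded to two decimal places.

Mon: 9:05 AM–5:26 PM = 8 h 21 min; less 60 min break → 7 h 21 min
Tue: 7:10 AM–2:56 PM = 7 h 46 min; less 60 min break → 6 h 46 min
Wed: 11:13 AM–4:28 PM = 5 h 15 min; less 60 min break → 4 h 15 min
Thu: 5:53 AM–11:49 AM = 5 h 56 min; less 60 min break → 4 h 56 min
Fri: 6:43 AM–11:14 AM = 4 h 31 min; less 60 min break → 3 h 31 min
Sat: 11:26 AM–10:45 PM = 11 h 19 min; less 60 min break → 10 h 19 min
Sun: 9:55 AM–4:22 PM = 6 h 27 min; less 60 min break → 5 h 27 min
Total: 7 h 21 min + 6 h 46 min + 4 h 15 min + 4 h 56 min + 3 h 31 min + 10 h 19 min + 5 h 27 min = 42 h 35 min.

42.58 hours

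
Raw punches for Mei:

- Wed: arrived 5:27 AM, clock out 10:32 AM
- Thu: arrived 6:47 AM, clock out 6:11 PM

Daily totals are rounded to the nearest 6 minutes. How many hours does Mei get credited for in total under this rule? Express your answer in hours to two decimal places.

Wed: 5:27 AM–10:32 AM = 5 h 5 min → rounds to 5 h 6 min
Thu: 6:47 AM–6:11 PM = 11 h 24 min → rounds to 11 h 24 min
Total credited: 16 h 30 min.

16.50 hours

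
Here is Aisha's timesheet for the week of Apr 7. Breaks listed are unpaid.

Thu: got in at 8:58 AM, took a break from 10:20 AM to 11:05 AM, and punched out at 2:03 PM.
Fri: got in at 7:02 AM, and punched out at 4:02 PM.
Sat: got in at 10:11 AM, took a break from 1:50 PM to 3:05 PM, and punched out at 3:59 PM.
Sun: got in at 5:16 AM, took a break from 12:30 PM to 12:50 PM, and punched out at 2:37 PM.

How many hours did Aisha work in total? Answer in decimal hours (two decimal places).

Thu: 8:58 AM–2:03 PM = 5 h 5 min; less 45 min break → 4 h 20 min
Fri: 7:02 AM–4:02 PM = 9 h 0 min
Sat: 10:11 AM–3:59 PM = 5 h 48 min; less 75 min break → 4 h 33 min
Sun: 5:16 AM–2:37 PM = 9 h 21 min; less 20 min break → 9 h 1 min
Total: 4 h 20 min + 9 h 0 min + 4 h 33 min + 9 h 1 min = 26 h 54 min.

26.90 hours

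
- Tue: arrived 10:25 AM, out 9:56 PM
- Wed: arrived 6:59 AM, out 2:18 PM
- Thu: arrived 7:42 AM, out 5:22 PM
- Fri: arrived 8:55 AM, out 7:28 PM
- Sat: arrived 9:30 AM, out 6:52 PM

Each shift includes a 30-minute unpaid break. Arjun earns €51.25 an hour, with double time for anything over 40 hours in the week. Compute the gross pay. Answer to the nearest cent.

€2656.46

Tue: 10:25 AM–9:56 PM = 11 h 31 min; less 30 min break → 11 h 1 min
Wed: 6:59 AM–2:18 PM = 7 h 19 min; less 30 min break → 6 h 49 min
Thu: 7:42 AM–5:22 PM = 9 h 40 min; less 30 min break → 9 h 10 min
Fri: 8:55 AM–7:28 PM = 10 h 33 min; less 30 min break → 10 h 3 min
Sat: 9:30 AM–6:52 PM = 9 h 22 min; less 30 min break → 8 h 52 min
Total worked: 45 h 55 min = 2755 min.
Regular 40 h 0 min = 2400 min at €51.25/h; overtime 5 h 55 min = 355 min at €102.50/h.
Pay = (2400 × €51.25 + 355 × €102.50) ÷ 60 = €2656.46.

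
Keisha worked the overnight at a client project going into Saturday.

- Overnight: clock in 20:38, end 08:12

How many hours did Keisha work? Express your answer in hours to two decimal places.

Overnight: 20:38 → midnight = 3 h 22 min; midnight → 08:12 = 8 h 12 min; span 11 h 34 min

11.57 hours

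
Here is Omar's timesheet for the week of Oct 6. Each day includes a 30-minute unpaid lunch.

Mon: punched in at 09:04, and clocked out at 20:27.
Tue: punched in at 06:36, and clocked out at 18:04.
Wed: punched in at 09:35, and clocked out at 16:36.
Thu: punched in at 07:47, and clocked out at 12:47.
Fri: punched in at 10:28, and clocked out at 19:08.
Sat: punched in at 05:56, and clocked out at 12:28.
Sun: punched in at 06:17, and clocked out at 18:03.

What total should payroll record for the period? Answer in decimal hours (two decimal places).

58.33 hours

Mon: 09:04–20:27 = 11 h 23 min; less 30 min break → 10 h 53 min
Tue: 06:36–18:04 = 11 h 28 min; less 30 min break → 10 h 58 min
Wed: 09:35–16:36 = 7 h 1 min; less 30 min break → 6 h 31 min
Thu: 07:47–12:47 = 5 h 0 min; less 30 min break → 4 h 30 min
Fri: 10:28–19:08 = 8 h 40 min; less 30 min break → 8 h 10 min
Sat: 05:56–12:28 = 6 h 32 min; less 30 min break → 6 h 2 min
Sun: 06:17–18:03 = 11 h 46 min; less 30 min break → 11 h 16 min
Total: 10 h 53 min + 10 h 58 min + 6 h 31 min + 4 h 30 min + 8 h 10 min + 6 h 2 min + 11 h 16 min = 58 h 20 min.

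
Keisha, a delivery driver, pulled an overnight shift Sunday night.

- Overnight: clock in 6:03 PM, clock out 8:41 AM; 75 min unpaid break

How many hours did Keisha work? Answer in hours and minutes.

Overnight: 6:03 PM → midnight = 5 h 57 min; midnight → 8:41 AM = 8 h 41 min; span 14 h 38 min; less 75 min break → 13 h 23 min

13 h 23 min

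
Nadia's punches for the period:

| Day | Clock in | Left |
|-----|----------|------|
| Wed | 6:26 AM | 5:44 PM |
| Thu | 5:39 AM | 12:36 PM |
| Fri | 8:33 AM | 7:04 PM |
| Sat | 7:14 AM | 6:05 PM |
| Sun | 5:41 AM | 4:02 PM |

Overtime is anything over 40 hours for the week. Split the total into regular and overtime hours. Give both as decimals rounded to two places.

Regular 40.00 hours, overtime 9.97 hours

Wed: 6:26 AM–5:44 PM = 11 h 18 min
Thu: 5:39 AM–12:36 PM = 6 h 57 min
Fri: 8:33 AM–7:04 PM = 10 h 31 min
Sat: 7:14 AM–6:05 PM = 10 h 51 min
Sun: 5:41 AM–4:02 PM = 10 h 21 min
Total worked: 49 h 58 min = 49.97 h.
Threshold 40 h → overtime 9 h 58 min, regular 40 h 0 min.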